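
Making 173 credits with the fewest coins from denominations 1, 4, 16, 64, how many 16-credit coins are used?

2

173 = 2×64 + 2×16 + 3×4 + 1×1
Count of 16: 2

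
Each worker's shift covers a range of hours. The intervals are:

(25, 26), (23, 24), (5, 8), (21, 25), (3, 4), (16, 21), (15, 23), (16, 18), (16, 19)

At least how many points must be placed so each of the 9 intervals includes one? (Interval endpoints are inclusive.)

By right end: [3,4]  [5,8]  [16,18]  [16,19]  [16,21]  [15,23]  [23,24]  [21,25]  [25,26]
[3,4] uncovered → point at 4; [5,8] uncovered → point at 8; [16,18] uncovered → point at 18; [23,24] uncovered → point at 24; [25,26] uncovered → point at 26.
Points: 4, 8, 18, 24, 26 (5 total).

5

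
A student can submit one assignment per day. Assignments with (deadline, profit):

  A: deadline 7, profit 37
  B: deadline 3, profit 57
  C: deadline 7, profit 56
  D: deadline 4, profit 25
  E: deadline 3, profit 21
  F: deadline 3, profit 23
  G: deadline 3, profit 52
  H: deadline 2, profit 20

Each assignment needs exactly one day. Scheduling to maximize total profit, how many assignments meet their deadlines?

6

Profit order: B=57 C=56 G=52 A=37 D=25 F=23 E=21 H=20
Assign: B→slot 3, C→slot 7, G→slot 2, A→slot 6, D→slot 4, F→slot 1, E skipped, H skipped.
Slots: [1:F] [2:G] [3:B] [4:D] [6:A] [7:C]
6 of 8 scheduled.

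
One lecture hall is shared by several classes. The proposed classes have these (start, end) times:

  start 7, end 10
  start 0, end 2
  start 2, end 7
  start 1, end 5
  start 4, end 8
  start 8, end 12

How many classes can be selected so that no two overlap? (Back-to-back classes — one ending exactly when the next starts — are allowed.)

3

Greedy by earliest finish: after sorting by end time, pick each interval compatible with the last pick.
Sorted by end: (0,2)  (1,5)  (2,7)  (4,8)  (7,10)  (8,12)
take (0,2); take (2,7); skip (4,8); take (7,10).
Selected 3 classes.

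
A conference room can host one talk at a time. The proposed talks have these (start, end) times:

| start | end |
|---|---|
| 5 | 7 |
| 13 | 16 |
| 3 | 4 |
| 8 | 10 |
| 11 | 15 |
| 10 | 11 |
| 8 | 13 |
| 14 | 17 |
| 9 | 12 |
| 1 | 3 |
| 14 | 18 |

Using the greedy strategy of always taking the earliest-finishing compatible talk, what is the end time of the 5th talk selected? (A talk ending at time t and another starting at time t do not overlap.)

Sorted by end: (1,3)  (3,4)  (5,7)  (8,10)  (10,11)  (9,12)  (8,13)  (11,15)  (13,16)  (14,17)  (14,18)
take (1,3); take (3,4); take (5,7); take (8,10); take (10,11); take (11,15).
Selected: (1,3) (3,4) (5,7) (8,10) (10,11) (11,15)

11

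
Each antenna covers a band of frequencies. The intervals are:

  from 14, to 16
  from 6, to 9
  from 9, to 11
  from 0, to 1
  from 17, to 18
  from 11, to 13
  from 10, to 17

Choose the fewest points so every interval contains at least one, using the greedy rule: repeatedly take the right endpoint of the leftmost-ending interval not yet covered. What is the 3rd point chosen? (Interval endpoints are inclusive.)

Sort by right endpoint; whenever an interval is uncovered, place a point at its right end.
Sorted: [0,1] [6,9] [9,11] [11,13] [14,16] [10,17] [17,18]
{[0,1]} hit by 1; {[6,9],[9,11]} hit by 9; {[11,13]} hit by 13; {[14,16],[10,17]} hit by 16; {[17,18]} hit by 18.
Points: 1, 9, 13, 16, 18 (5 total).

13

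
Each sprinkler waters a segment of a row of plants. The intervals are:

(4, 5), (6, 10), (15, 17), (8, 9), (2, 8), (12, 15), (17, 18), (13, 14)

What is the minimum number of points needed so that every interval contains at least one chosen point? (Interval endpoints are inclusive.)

4

Process intervals by earliest right end; each time one isn't hit yet, stab at its right endpoint.
By right end: [4,5]  [2,8]  [8,9]  [6,10]  [13,14]  [12,15]  [15,17]  [17,18]
[4,5] uncovered → point at 5; [8,9] uncovered → point at 9; [13,14] uncovered → point at 14; [15,17] uncovered → point at 17.
Points: 5, 9, 14, 17 (4 total).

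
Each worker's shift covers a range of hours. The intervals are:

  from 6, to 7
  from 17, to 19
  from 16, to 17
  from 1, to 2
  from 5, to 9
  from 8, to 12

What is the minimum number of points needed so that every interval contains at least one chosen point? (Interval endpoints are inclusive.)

4

Process intervals by earliest right end; each time one isn't hit yet, stab at its right endpoint.
By right end: [1,2]  [6,7]  [5,9]  [8,12]  [16,17]  [17,19]
[1,2] uncovered → point at 2; [6,7] uncovered → point at 7; [8,12] uncovered → point at 12; [16,17] uncovered → point at 17.
Points: 2, 7, 12, 17 (4 total).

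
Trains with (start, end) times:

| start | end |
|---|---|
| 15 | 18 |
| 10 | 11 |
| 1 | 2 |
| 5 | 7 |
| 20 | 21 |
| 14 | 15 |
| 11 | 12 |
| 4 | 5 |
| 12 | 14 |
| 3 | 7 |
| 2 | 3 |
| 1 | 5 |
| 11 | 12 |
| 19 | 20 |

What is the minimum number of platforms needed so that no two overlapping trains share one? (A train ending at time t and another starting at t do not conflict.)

The answer is the maximum number of intervals overlapping at any instant.
Events (time:±→running): 1:+→1 1:+→2 2:-→1 2:+→2 3:-→1 3:+→2 4:+→3 … peak 3.

3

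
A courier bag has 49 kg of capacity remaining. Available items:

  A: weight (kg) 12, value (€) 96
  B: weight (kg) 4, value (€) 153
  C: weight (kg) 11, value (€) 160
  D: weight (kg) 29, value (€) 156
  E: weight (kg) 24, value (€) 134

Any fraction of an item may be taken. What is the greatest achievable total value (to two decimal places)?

531.83

Order: B (153/4=38.25) > C (160/11=14.55) > A (96/12=8.00) > E (134/24=5.58) > D (156/29=5.38)
Fill: take B (4 @ 153) → take C (11 @ 160) → take A (12 @ 96) → take 22/24 of E → 122.83; 49/49 used.
Total value = 531.83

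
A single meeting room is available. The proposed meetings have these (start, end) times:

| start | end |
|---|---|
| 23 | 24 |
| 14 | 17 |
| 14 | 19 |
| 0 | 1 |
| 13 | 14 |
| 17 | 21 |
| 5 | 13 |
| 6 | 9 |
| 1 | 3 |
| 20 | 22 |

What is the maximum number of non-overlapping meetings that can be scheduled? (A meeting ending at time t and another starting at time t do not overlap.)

Order by finish time; keep every interval that doesn't clash with the previous kept one.
By end time: (0,1), (1,3), (6,9), (5,13), (13,14), (14,17), (14,19), (17,21), (20,22), (23,24).
Pick (0,1); next start ≥ 1 → (1,3); next start ≥ 3 → (6,9); next start ≥ 9 → (13,14); next start ≥ 14 → (14,17); next start ≥ 17 → (17,21); next start ≥ 21 → (23,24).
Selected 7 meetings.

7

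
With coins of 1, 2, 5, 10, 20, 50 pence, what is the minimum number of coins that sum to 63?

4

63 − 1×50→13 − 1×10→3 − 1×2→1 − 1×1→0
Total coins = 1 + 1 + 1 + 1 = 4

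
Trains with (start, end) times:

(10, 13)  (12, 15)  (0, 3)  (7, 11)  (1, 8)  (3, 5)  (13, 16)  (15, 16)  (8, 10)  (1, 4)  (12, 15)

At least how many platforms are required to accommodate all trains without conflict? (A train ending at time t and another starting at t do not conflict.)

3

The answer is the maximum number of intervals overlapping at any instant.
Events (time:±→running): 0:+→1 1:+→2 1:+→3 … peak 3.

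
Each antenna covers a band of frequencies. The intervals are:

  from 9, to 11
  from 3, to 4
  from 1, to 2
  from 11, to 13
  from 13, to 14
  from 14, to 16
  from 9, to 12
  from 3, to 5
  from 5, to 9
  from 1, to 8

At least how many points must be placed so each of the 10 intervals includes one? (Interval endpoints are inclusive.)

By right end: [1,2]  [3,4]  [3,5]  [1,8]  [5,9]  [9,11]  [9,12]  [11,13]  [13,14]  [14,16]
[1,2] uncovered → point at 2; [3,4] uncovered → point at 4; [5,9] uncovered → point at 9; [11,13] uncovered → point at 13; [14,16] uncovered → point at 16.
Points: 2, 4, 9, 13, 16 (5 total).

5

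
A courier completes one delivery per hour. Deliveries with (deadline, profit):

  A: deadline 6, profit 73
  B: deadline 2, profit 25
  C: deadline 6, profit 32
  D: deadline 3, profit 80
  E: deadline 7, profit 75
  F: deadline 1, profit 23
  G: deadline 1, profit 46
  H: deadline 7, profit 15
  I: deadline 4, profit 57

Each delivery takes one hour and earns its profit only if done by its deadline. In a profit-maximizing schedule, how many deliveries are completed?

Take jobs in profit order; each goes to the latest open slot no later than its deadline.
By profit: D(d3,80), E(d7,75), A(d6,73), I(d4,57), G(d1,46), C(d6,32), B(d2,25), F(d1,23), H(d7,15)
D→slot 3; E→slot 7; A→slot 6; I→slot 4; G→slot 1; C→slot 5; B→slot 2; F skipped; H skipped.
7 of 9 scheduled.

7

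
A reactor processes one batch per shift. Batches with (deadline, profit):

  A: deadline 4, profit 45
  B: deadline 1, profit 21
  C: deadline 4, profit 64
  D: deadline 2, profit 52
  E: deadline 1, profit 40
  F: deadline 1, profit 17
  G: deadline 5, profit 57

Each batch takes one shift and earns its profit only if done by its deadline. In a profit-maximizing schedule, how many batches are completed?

5

Take jobs in profit order; each goes to the latest open slot no later than its deadline.
By profit: C(d4,64), G(d5,57), D(d2,52), A(d4,45), E(d1,40), B(d1,21), F(d1,17)
C→slot 4; G→slot 5; D→slot 2; A→slot 3; E→slot 1; B skipped; F skipped.
5 of 7 scheduled.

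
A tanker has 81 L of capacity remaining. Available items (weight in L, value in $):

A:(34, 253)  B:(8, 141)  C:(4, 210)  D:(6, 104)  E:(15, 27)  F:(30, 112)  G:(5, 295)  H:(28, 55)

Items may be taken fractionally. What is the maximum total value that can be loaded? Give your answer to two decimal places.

Order: G (295/5=59.00) > C (210/4=52.50) > B (141/8=17.62) > D (104/6=17.33) > A (253/34=7.44) > F (112/30=3.73) > H (55/28=1.96) > E (27/15=1.80)
Fill: take G (5 @ 295) → take C (4 @ 210) → take B (8 @ 141) → take D (6 @ 104) → take A (34 @ 253) → take 24/30 of F → 89.60; 81/81 used.
Total value = 1092.60

1092.60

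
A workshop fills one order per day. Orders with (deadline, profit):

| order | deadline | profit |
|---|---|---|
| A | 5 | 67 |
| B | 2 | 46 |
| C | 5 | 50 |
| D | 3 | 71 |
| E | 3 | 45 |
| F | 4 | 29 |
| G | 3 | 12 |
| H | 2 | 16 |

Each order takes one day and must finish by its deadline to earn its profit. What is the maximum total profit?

279

Take jobs in profit order; each goes to the latest open slot no later than its deadline.
Profit order: D=71 A=67 C=50 B=46 E=45 F=29 H=16 G=12
Assign: D→slot 3, A→slot 5, C→slot 4, B→slot 2, E→slot 1, F skipped, H skipped, G skipped.
Slots: [1:E] [2:B] [3:D] [4:C] [5:A]
Profit = 45 + 46 + 71 + 50 + 67 = 279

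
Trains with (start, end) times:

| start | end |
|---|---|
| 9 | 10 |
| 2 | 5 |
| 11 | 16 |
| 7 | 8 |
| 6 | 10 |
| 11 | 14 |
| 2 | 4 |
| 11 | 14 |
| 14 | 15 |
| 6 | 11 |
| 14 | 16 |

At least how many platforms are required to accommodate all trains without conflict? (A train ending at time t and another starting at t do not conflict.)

3

Events (time:±→running): 2:+→1 2:+→2 4:-→1 5:-→0 6:+→1 6:+→2 7:+→3 … peak 3.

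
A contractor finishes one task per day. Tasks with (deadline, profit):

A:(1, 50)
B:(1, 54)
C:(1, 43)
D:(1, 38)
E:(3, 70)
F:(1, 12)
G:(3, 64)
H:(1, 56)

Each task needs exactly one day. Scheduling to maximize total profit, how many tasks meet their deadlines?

By profit: E(d3,70), G(d3,64), H(d1,56), B(d1,54), A(d1,50), C(d1,43), D(d1,38), F(d1,12)
E→slot 3; G→slot 2; H→slot 1; B skipped; A skipped; C skipped; D skipped; F skipped.
3 of 8 scheduled.

3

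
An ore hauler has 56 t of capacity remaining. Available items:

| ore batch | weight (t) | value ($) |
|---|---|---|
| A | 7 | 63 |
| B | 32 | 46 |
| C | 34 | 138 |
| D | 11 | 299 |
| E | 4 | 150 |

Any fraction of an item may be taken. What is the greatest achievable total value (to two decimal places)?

Ratios (sorted): E 37.50, D 27.18, A 9.00, C 4.06, B 1.44
take E (4 @ 150); take D (11 @ 299); take A (7 @ 63); take C (34 @ 138). Capacity used 56/56.
Total value = 650.00

650.00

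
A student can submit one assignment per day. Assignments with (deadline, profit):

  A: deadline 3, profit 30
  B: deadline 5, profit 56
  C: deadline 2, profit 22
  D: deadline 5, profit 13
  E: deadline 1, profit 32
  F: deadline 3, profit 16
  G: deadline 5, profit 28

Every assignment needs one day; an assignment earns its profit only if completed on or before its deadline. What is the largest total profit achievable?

168

Sort by profit descending; place each in the latest free slot ≤ its deadline.
Profit order: B=56 E=32 A=30 G=28 C=22 F=16 D=13
Assign: B→slot 5, E→slot 1, A→slot 3, G→slot 4, C→slot 2, F skipped, D skipped.
Slots: [1:E] [2:C] [3:A] [4:G] [5:B]
Profit = 32 + 22 + 30 + 28 + 56 = 168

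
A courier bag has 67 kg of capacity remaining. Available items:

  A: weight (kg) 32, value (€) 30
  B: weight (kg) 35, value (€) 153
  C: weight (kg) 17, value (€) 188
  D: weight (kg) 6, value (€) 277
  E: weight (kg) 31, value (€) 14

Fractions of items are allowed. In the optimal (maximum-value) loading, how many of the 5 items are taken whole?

3

Greedy by value/weight ratio, highest first.
Ratios (sorted): D 46.17, C 11.06, B 4.37, A 0.94, E 0.45
take D (6 @ 277); take C (17 @ 188); take B (35 @ 153); take 9/32 of A → 8.44. Capacity used 67/67.
3 item(s) taken whole; one partial (take 9/32 of A).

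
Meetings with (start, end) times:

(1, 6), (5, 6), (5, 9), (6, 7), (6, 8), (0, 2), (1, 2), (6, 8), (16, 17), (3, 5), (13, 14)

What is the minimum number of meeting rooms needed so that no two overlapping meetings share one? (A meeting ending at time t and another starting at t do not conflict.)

4

Count concurrent intervals with a sweep; the peak is the room count.
starts: [0, 1, 1, 3, 5, 5, 6, 6, 6, 13, 16]
ends:   [2, 2, 5, 6, 6, 7, 8, 8, 9, 14, 17]
s0→1 s1→2 s1→3 e2→2 e2→1 s3→2 e5→1 s5→2 s5→3 e6→2 e6→1 s6→2 s6→3 s6→4  — peak 4.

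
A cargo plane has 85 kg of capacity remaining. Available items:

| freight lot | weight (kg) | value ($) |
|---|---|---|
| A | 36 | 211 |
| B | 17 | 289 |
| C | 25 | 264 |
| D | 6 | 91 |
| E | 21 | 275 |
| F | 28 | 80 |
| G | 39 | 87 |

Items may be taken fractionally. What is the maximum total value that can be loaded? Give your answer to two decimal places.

1012.78

Ratios (sorted): B 17.00, D 15.17, E 13.10, C 10.56, A 5.86, F 2.86, G 2.23
take B (17 @ 289); take D (6 @ 91); take E (21 @ 275); take C (25 @ 264); take 16/36 of A → 93.78. Capacity used 85/85.
Total value = 1012.78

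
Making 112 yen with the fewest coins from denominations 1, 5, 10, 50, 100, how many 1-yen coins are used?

112 − 1×100→12 − 1×10→2 − 2×1→0
Count of 1: 2

2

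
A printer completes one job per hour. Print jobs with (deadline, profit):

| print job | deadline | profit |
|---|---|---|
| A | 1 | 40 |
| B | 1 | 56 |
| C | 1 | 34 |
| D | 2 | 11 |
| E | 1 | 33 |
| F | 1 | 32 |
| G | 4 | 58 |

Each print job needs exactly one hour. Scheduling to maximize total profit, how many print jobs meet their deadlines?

Take jobs in profit order; each goes to the latest open slot no later than its deadline.
By profit: G(d4,58), B(d1,56), A(d1,40), C(d1,34), E(d1,33), F(d1,32), D(d2,11)
G→slot 4; B→slot 1; A skipped; C skipped; E skipped; F skipped; D→slot 2.
3 of 7 scheduled.

3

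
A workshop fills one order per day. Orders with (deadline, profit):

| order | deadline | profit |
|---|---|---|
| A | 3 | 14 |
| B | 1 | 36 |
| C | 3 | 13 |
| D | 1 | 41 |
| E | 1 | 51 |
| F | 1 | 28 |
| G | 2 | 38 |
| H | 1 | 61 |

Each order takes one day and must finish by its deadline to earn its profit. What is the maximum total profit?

Take jobs in profit order; each goes to the latest open slot no later than its deadline.
By profit: H(d1,61), E(d1,51), D(d1,41), G(d2,38), B(d1,36), F(d1,28), A(d3,14), C(d3,13)
H→slot 1; E skipped; D skipped; G→slot 2; B skipped; F skipped; A→slot 3; C skipped.
Profit = 61 + 38 + 14 = 113

113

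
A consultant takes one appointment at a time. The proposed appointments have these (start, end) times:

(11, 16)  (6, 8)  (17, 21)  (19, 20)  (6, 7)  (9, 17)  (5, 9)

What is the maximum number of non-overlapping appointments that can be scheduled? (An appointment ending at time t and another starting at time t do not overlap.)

3

Sorted by end: (6,7)  (6,8)  (5,9)  (11,16)  (9,17)  (19,20)  (17,21)
take (6,7); take (11,16); take (19,20).
Selected 3 appointments.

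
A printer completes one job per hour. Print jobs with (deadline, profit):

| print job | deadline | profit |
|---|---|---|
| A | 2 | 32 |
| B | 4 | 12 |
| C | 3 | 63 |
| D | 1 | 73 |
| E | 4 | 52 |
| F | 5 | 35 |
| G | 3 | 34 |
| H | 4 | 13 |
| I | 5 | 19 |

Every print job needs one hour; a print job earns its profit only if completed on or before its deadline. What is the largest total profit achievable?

257

Profit order: D=73 C=63 E=52 F=35 G=34 A=32 I=19 H=13 B=12
Assign: D→slot 1, C→slot 3, E→slot 4, F→slot 5, G→slot 2, A skipped, I skipped, H skipped, B skipped.
Slots: [1:D] [2:G] [3:C] [4:E] [5:F]
Profit = 73 + 34 + 63 + 52 + 35 = 257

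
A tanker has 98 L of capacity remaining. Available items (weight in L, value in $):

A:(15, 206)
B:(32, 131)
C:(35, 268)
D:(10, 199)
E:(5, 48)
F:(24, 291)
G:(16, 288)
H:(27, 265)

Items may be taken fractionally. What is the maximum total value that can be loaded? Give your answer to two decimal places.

Greedy by value/weight ratio, highest first.
Ratios (sorted): D 19.90, G 18.00, A 13.73, F 12.12, H 9.81, E 9.60, C 7.66, B 4.09
take D (10 @ 199); take G (16 @ 288); take A (15 @ 206); take F (24 @ 291); take H (27 @ 265); take E (5 @ 48); take 1/35 of C → 7.66. Capacity used 98/98.
Total value = 1304.66

1304.66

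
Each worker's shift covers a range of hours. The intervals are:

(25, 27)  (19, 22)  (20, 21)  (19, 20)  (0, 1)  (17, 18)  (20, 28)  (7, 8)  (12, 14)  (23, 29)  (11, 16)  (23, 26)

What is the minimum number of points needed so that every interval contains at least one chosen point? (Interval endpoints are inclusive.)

Process intervals by earliest right end; each time one isn't hit yet, stab at its right endpoint.
Sorted: [0,1] [7,8] [12,14] [11,16] [17,18] [19,20] [20,21] [19,22] [23,26] [25,27] [20,28] [23,29]
{[0,1]} hit by 1; {[7,8]} hit by 8; {[12,14],[11,16]} hit by 14; {[17,18]} hit by 18; {[19,20],[20,21],[19,22]} hit by 20; {[23,26],[25,27],[20,28],[23,29]} hit by 26.
Points: 1, 8, 14, 18, 20, 26 (6 total).

6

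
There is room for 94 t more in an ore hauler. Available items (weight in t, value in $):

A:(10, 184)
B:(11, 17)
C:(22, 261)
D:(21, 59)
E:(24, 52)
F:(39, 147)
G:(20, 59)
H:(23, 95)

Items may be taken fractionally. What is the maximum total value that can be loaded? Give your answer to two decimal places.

Ratios (sorted): A 18.40, C 11.86, H 4.13, F 3.77, G 2.95, D 2.81, E 2.17, B 1.55
take A (10 @ 184); take C (22 @ 261); take H (23 @ 95); take F (39 @ 147). Capacity used 94/94.
Total value = 687.00

687.00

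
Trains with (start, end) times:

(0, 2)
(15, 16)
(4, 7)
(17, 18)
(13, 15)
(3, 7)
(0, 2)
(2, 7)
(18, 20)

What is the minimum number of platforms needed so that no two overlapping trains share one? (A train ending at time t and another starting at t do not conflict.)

3

The answer is the maximum number of intervals overlapping at any instant.
starts: [0, 0, 2, 3, 4, 13, 15, 17, 18]
ends:   [2, 2, 7, 7, 7, 15, 16, 18, 20]
s0→1 s0→2 e2→1 e2→0 s2→1 s3→2 s4→3  — peak 3.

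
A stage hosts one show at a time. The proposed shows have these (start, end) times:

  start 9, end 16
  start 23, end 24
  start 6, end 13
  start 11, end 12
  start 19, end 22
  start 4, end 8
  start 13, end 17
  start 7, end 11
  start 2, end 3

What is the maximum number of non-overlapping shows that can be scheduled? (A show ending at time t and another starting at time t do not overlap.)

By end time: (2,3), (4,8), (7,11), (11,12), (6,13), (9,16), (13,17), (19,22), (23,24).
Pick (2,3); next start ≥ 3 → (4,8); next start ≥ 8 → (11,12); next start ≥ 12 → (13,17); next start ≥ 17 → (19,22); next start ≥ 22 → (23,24).
Selected 6 shows.

6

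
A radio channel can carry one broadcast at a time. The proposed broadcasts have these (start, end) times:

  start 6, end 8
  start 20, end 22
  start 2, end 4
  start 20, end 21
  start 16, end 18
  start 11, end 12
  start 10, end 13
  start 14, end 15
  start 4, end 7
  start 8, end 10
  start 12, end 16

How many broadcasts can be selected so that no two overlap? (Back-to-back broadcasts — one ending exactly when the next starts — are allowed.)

7

Greedy by earliest finish: after sorting by end time, pick each interval compatible with the last pick.
Sorted by end: (2,4)  (4,7)  (6,8)  (8,10)  (11,12)  (10,13)  (14,15)  (12,16)  (16,18)  (20,21)  (20,22)
take (2,4); take (4,7); take (8,10); take (11,12); skip (10,13); take (14,15); take (16,18); take (20,21).
Selected 7 broadcasts.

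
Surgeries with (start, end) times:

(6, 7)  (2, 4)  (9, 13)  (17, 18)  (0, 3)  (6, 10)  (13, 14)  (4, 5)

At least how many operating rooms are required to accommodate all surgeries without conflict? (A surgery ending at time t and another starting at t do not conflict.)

2

starts: [0, 2, 4, 6, 6, 9, 13, 17]
ends:   [3, 4, 5, 7, 10, 13, 14, 18]
s0→1 s2→2  — peak 2.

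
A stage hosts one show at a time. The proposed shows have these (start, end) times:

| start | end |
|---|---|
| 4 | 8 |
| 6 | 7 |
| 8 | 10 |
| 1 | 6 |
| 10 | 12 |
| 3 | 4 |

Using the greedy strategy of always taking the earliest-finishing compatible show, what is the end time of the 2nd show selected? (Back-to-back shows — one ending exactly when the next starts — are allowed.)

By end time: (3,4), (1,6), (6,7), (4,8), (8,10), (10,12).
Pick (3,4); next start ≥ 4 → (6,7); next start ≥ 7 → (8,10); next start ≥ 10 → (10,12).
Selected: (3,4) (6,7) (8,10) (10,12)

7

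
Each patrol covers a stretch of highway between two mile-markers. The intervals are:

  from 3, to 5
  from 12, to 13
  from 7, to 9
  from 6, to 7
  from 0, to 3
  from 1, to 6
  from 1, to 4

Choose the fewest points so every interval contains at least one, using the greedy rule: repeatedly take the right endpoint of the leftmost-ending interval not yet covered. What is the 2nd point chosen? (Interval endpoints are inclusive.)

7

By right end: [0,3]  [1,4]  [3,5]  [1,6]  [6,7]  [7,9]  [12,13]
[0,3] uncovered → point at 3; [6,7] uncovered → point at 7; [12,13] uncovered → point at 13.
Points: 3, 7, 13 (3 total).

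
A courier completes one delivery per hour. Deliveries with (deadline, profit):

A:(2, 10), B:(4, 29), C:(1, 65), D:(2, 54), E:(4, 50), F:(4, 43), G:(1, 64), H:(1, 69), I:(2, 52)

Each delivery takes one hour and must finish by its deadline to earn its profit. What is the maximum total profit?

By profit: H(d1,69), C(d1,65), G(d1,64), D(d2,54), I(d2,52), E(d4,50), F(d4,43), B(d4,29), A(d2,10)
H→slot 1; C skipped; G skipped; D→slot 2; I skipped; E→slot 4; F→slot 3; B skipped; A skipped.
Profit = 69 + 54 + 43 + 50 = 216

216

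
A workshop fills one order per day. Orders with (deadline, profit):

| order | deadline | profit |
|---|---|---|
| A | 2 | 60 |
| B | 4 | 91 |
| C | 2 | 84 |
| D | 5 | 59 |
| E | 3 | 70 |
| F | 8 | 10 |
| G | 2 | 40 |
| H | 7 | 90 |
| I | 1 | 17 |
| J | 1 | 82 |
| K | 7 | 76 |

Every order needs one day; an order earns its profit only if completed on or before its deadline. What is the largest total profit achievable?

Take jobs in profit order; each goes to the latest open slot no later than its deadline.
Profit order: B=91 H=90 C=84 J=82 K=76 E=70 A=60 D=59 G=40 I=17 F=10
Assign: B→slot 4, H→slot 7, C→slot 2, J→slot 1, K→slot 6, E→slot 3, A skipped, D→slot 5, G skipped, I skipped, F→slot 8.
Slots: [1:J] [2:C] [3:E] [4:B] [5:D] [6:K] [7:H] [8:F]
Profit = 82 + 84 + 70 + 91 + 59 + 76 + 90 + 10 = 562

562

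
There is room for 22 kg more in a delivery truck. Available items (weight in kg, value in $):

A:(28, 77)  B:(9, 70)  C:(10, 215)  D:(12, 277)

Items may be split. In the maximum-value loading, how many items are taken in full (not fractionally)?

2

Order: D (277/12=23.08) > C (215/10=21.50) > B (70/9=7.78) > A (77/28=2.75)
Fill: take D (12 @ 277) → take C (10 @ 215); 22/22 used.
2 item(s) taken whole.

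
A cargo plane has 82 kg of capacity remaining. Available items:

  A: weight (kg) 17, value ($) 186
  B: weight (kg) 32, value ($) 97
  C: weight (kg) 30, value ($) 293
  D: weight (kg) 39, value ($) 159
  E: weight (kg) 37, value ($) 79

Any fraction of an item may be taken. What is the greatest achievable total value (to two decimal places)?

621.69

Sort by value per unit weight and fill in that order.
Order: A (186/17=10.94) > C (293/30=9.77) > D (159/39=4.08) > B (97/32=3.03) > E (79/37=2.14)
Fill: take A (17 @ 186) → take C (30 @ 293) → take 35/39 of D → 142.69; 82/82 used.
Total value = 621.69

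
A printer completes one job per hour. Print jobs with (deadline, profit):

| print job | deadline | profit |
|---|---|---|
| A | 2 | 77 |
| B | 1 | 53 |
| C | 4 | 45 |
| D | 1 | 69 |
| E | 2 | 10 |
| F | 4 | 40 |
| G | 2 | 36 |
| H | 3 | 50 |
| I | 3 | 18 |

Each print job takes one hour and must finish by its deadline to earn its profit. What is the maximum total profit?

241

By profit: A(d2,77), D(d1,69), B(d1,53), H(d3,50), C(d4,45), F(d4,40), G(d2,36), I(d3,18), E(d2,10)
A→slot 2; D→slot 1; B skipped; H→slot 3; C→slot 4; F skipped; G skipped; I skipped; E skipped.
Profit = 69 + 77 + 50 + 45 = 241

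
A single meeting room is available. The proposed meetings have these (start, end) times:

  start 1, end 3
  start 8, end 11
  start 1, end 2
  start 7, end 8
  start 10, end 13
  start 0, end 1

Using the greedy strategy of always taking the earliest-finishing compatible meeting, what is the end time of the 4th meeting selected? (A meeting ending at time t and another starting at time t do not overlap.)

11

Sorted by end: (0,1)  (1,2)  (1,3)  (7,8)  (8,11)  (10,13)
take (0,1); take (1,2); take (7,8); take (8,11).
Selected: (0,1) (1,2) (7,8) (8,11)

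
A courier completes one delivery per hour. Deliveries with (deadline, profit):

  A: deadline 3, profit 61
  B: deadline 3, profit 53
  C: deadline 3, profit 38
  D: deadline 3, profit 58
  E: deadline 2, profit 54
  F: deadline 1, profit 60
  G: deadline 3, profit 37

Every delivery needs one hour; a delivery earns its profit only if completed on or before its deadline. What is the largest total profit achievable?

Take jobs in profit order; each goes to the latest open slot no later than its deadline.
By profit: A(d3,61), F(d1,60), D(d3,58), E(d2,54), B(d3,53), C(d3,38), G(d3,37)
A→slot 3; F→slot 1; D→slot 2; E skipped; B skipped; C skipped; G skipped.
Profit = 60 + 58 + 61 = 179

179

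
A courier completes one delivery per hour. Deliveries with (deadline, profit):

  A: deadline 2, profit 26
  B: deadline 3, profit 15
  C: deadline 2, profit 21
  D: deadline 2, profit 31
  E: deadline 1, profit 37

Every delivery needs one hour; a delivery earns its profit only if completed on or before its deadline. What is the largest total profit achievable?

Profit order: E=37 D=31 A=26 C=21 B=15
Assign: E→slot 1, D→slot 2, A skipped, C skipped, B→slot 3.
Slots: [1:E] [2:D] [3:B]
Profit = 37 + 31 + 15 = 83

83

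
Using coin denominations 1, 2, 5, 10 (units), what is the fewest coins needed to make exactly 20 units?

20 − 2×10→0
Total coins = 2 = 2

2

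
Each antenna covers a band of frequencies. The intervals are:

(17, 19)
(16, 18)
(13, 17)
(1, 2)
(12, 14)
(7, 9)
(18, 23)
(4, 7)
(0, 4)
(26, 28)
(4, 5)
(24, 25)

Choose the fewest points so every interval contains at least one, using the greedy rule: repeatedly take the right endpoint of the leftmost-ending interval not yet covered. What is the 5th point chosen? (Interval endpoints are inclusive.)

18

By right end: [1,2]  [0,4]  [4,5]  [4,7]  [7,9]  [12,14]  [13,17]  [16,18]  [17,19]  [18,23]  [24,25]  [26,28]
[1,2] uncovered → point at 2; [4,5] uncovered → point at 5; [7,9] uncovered → point at 9; [12,14] uncovered → point at 14; [16,18] uncovered → point at 18; [24,25] uncovered → point at 25; [26,28] uncovered → point at 28.
Points: 2, 5, 9, 14, 18, 25, 28 (7 total).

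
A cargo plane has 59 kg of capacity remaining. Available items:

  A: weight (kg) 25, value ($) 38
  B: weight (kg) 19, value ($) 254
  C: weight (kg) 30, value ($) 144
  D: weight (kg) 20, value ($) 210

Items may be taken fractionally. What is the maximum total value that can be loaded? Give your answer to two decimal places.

Sort by value per unit weight and fill in that order.
Ratios (sorted): B 13.37, D 10.50, C 4.80, A 1.52
take B (19 @ 254); take D (20 @ 210); take 20/30 of C → 96.00. Capacity used 59/59.
Total value = 560.00

560.00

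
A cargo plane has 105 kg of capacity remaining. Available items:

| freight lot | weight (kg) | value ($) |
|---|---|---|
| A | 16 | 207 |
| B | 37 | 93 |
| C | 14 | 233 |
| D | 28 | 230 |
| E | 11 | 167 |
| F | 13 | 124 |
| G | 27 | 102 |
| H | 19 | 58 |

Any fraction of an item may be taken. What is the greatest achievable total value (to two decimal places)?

Greedy by value/weight ratio, highest first.
Order: C (233/14=16.64) > E (167/11=15.18) > A (207/16=12.94) > F (124/13=9.54) > D (230/28=8.21) > G (102/27=3.78) > H (58/19=3.05) > B (93/37=2.51)
Fill: take C (14 @ 233) → take E (11 @ 167) → take A (16 @ 207) → take F (13 @ 124) → take D (28 @ 230) → take 23/27 of G → 86.89; 105/105 used.
Total value = 1047.89

1047.89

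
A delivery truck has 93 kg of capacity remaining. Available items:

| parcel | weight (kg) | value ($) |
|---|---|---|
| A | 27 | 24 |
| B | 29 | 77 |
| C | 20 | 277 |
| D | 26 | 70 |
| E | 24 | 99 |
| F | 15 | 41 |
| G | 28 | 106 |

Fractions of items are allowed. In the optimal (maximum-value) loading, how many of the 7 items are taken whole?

Order: C (277/20=13.85) > E (99/24=4.12) > G (106/28=3.79) > F (41/15=2.73) > D (70/26=2.69) > B (77/29=2.66) > A (24/27=0.89)
Fill: take C (20 @ 277) → take E (24 @ 99) → take G (28 @ 106) → take F (15 @ 41) → take 6/26 of D → 16.15; 93/93 used.
4 item(s) taken whole; one partial (take 6/26 of D).

4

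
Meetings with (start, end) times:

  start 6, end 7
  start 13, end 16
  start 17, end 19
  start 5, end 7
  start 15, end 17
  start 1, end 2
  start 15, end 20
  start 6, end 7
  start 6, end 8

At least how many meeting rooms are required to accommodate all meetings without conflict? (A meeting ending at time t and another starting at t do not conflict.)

4

Count concurrent intervals with a sweep; the peak is the room count.
starts: [1, 5, 6, 6, 6, 13, 15, 15, 17]
ends:   [2, 7, 7, 7, 8, 16, 17, 19, 20]
s1→1 e2→0 s5→1 s6→2 s6→3 s6→4  — peak 4.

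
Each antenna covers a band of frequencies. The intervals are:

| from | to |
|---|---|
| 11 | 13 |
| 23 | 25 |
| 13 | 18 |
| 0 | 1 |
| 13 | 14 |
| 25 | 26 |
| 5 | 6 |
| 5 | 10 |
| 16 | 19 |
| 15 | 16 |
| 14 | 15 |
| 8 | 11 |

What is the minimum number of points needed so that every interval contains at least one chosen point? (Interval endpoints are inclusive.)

6

Process intervals by earliest right end; each time one isn't hit yet, stab at its right endpoint.
Sorted: [0,1] [5,6] [5,10] [8,11] [11,13] [13,14] [14,15] [15,16] [13,18] [16,19] [23,25] [25,26]
{[0,1]} hit by 1; {[5,6],[5,10]} hit by 6; {[8,11],[11,13]} hit by 11; {[13,14],[14,15]} hit by 14; {[15,16],[13,18],[16,19]} hit by 16; {[23,25],[25,26]} hit by 25.
Points: 1, 6, 11, 14, 16, 25 (6 total).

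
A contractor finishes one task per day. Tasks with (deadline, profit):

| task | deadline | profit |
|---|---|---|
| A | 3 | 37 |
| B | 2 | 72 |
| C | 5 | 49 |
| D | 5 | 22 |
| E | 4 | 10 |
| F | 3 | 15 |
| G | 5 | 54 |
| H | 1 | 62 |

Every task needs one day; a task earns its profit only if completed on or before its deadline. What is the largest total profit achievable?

274

By profit: B(d2,72), H(d1,62), G(d5,54), C(d5,49), A(d3,37), D(d5,22), F(d3,15), E(d4,10)
B→slot 2; H→slot 1; G→slot 5; C→slot 4; A→slot 3; D skipped; F skipped; E skipped.
Profit = 62 + 72 + 37 + 49 + 54 = 274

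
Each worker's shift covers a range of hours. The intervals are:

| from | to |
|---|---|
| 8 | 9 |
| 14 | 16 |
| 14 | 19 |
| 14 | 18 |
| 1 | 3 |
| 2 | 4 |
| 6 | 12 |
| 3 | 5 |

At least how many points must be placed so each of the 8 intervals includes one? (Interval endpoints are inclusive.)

3

Process intervals by earliest right end; each time one isn't hit yet, stab at its right endpoint.
Sorted: [1,3] [2,4] [3,5] [8,9] [6,12] [14,16] [14,18] [14,19]
{[1,3],[2,4],[3,5]} hit by 3; {[8,9],[6,12]} hit by 9; {[14,16],[14,18],[14,19]} hit by 16.
Points: 3, 9, 16 (3 total).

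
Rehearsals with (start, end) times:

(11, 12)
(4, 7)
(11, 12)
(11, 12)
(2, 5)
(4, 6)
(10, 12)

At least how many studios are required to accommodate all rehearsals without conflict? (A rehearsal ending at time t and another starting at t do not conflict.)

4

Count concurrent intervals with a sweep; the peak is the room count.
Events (time:±→running): 2:+→1 4:+→2 4:+→3 5:-→2 6:-→1 7:-→0 10:+→1 11:+→2 11:+→3 11:+→4 … peak 4.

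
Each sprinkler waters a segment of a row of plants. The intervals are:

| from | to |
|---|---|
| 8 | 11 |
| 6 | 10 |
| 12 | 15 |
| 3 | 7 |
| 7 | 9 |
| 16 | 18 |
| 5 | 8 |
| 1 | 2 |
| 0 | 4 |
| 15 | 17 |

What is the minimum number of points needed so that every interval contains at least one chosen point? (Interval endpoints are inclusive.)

5

Sort by right endpoint; whenever an interval is uncovered, place a point at its right end.
Sorted: [1,2] [0,4] [3,7] [5,8] [7,9] [6,10] [8,11] [12,15] [15,17] [16,18]
{[1,2],[0,4]} hit by 2; {[3,7],[5,8],[7,9],[6,10]} hit by 7; {[8,11]} hit by 11; {[12,15],[15,17]} hit by 15; {[16,18]} hit by 18.
Points: 2, 7, 11, 15, 18 (5 total).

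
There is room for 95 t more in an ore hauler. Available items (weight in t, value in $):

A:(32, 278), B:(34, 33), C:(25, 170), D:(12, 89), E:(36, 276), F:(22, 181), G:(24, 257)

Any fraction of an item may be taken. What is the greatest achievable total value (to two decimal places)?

Order: G (257/24=10.71) > A (278/32=8.69) > F (181/22=8.23) > E (276/36=7.67) > D (89/12=7.42) > C (170/25=6.80) > B (33/34=0.97)
Fill: take G (24 @ 257) → take A (32 @ 278) → take F (22 @ 181) → take 17/36 of E → 130.33; 95/95 used.
Total value = 846.33

846.33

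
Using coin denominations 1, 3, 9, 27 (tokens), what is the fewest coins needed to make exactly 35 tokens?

5

35 = 1×27 + 2×3 + 2×1
Total coins = 1 + 2 + 2 = 5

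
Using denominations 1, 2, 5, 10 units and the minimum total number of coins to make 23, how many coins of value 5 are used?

0

Greedy: take as many of the largest coin as possible, then repeat with the remainder.
23 = 2×10 + 1×2 + 1×1
Count of 5: 0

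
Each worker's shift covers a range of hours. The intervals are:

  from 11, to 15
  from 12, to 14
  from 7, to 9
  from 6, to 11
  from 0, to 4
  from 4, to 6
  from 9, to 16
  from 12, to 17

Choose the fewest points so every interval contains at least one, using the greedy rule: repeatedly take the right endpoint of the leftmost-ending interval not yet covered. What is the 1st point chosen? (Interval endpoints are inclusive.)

Process intervals by earliest right end; each time one isn't hit yet, stab at its right endpoint.
Sorted: [0,4] [4,6] [7,9] [6,11] [12,14] [11,15] [9,16] [12,17]
{[0,4],[4,6]} hit by 4; {[7,9],[6,11]} hit by 9; {[12,14],[11,15],[9,16],[12,17]} hit by 14.
Points: 4, 9, 14 (3 total).

4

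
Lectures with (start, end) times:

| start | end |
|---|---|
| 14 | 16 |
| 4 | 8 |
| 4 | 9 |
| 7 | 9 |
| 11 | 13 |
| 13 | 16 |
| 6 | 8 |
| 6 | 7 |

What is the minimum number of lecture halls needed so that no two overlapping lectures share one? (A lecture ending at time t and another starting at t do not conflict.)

Count concurrent intervals with a sweep; the peak is the room count.
starts: [4, 4, 6, 6, 7, 11, 13, 14]
ends:   [7, 8, 8, 9, 9, 13, 16, 16]
s4→1 s4→2 s6→3 s6→4  — peak 4.

4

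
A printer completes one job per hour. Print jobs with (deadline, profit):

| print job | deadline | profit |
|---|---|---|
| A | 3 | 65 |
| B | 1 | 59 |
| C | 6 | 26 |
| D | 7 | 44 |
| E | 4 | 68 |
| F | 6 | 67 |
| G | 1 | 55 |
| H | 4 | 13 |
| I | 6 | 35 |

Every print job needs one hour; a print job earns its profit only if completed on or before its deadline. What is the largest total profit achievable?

Take jobs in profit order; each goes to the latest open slot no later than its deadline.
By profit: E(d4,68), F(d6,67), A(d3,65), B(d1,59), G(d1,55), D(d7,44), I(d6,35), C(d6,26), H(d4,13)
E→slot 4; F→slot 6; A→slot 3; B→slot 1; G skipped; D→slot 7; I→slot 5; C→slot 2; H skipped.
Profit = 59 + 26 + 65 + 68 + 35 + 67 + 44 = 364

364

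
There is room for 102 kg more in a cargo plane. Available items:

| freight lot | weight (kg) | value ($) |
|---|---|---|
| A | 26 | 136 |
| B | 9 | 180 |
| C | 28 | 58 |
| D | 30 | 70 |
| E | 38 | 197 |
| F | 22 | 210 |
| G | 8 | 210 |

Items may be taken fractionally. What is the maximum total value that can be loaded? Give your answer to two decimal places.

927.82

Sort by value per unit weight and fill in that order.
Order: G (210/8=26.25) > B (180/9=20.00) > F (210/22=9.55) > A (136/26=5.23) > E (197/38=5.18) > D (70/30=2.33) > C (58/28=2.07)
Fill: take G (8 @ 210) → take B (9 @ 180) → take F (22 @ 210) → take A (26 @ 136) → take 37/38 of E → 191.82; 102/102 used.
Total value = 927.82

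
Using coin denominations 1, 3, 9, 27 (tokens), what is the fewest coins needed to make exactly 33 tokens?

33 − 1×27→6 − 2×3→0
Total coins = 1 + 2 = 3

3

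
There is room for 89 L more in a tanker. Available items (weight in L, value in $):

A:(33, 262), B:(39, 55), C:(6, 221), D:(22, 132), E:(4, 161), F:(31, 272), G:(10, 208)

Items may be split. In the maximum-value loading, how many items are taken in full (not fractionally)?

5

Order: E (161/4=40.25) > C (221/6=36.83) > G (208/10=20.80) > F (272/31=8.77) > A (262/33=7.94) > D (132/22=6.00) > B (55/39=1.41)
Fill: take E (4 @ 161) → take C (6 @ 221) → take G (10 @ 208) → take F (31 @ 272) → take A (33 @ 262) → take 5/22 of D → 30.00; 89/89 used.
5 item(s) taken whole; one partial (take 5/22 of D).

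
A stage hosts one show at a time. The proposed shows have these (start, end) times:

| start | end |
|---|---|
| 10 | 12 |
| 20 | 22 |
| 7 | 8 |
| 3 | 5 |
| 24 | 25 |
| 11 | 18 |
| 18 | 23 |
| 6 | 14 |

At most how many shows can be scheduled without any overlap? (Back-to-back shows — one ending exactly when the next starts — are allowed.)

Sort by end time and greedily take each interval whose start is ≥ the last chosen end.
Sorted by end: (3,5)  (7,8)  (10,12)  (6,14)  (11,18)  (20,22)  (18,23)  (24,25)
take (3,5); take (7,8); take (10,12); take (20,22); take (24,25).
Selected 5 shows.

5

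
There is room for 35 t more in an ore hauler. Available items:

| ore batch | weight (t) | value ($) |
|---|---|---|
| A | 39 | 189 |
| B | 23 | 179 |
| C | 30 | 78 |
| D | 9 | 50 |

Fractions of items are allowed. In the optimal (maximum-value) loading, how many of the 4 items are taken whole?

Greedy by value/weight ratio, highest first.
Order: B (179/23=7.78) > D (50/9=5.56) > A (189/39=4.85) > C (78/30=2.60)
Fill: take B (23 @ 179) → take D (9 @ 50) → take 3/39 of A → 14.54; 35/35 used.
2 item(s) taken whole; one partial (take 3/39 of A).

2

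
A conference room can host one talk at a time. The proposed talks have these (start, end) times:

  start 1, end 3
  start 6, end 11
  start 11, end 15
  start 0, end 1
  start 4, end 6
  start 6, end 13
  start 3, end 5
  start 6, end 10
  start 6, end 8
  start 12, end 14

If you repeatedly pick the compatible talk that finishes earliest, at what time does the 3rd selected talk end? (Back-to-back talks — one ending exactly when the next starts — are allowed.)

Greedy by earliest finish: after sorting by end time, pick each interval compatible with the last pick.
Sorted by end: (0,1)  (1,3)  (3,5)  (4,6)  (6,8)  (6,10)  (6,11)  (6,13)  (12,14)  (11,15)
take (0,1); take (1,3); take (3,5); take (6,8); take (12,14); skip (11,15).
Selected: (0,1) (1,3) (3,5) (6,8) (12,14)

5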